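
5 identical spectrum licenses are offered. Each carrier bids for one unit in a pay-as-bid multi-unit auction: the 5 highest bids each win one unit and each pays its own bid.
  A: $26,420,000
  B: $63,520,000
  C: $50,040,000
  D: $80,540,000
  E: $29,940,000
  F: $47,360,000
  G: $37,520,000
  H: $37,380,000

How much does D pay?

D pays $80,540,000

Sorting: 80,540,000 (D), 63,520,000 (B), 50,040,000 (C), 47,360,000 (F), 37,520,000 (G), 37,380,000 (H), 29,940,000 (E), …
The 5 highest are D, B, C, F, G.
D wins → own bid $80,540,000.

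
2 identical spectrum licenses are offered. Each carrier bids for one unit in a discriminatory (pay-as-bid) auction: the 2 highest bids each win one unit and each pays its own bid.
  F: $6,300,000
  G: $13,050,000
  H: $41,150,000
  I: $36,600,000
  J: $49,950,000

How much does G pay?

G pays $0

Sorting: 49,950,000 (J), 41,150,000 (H), 36,600,000 (I), 13,050,000 (G), …
Winners (2 units): J, H.
G does not win → $0.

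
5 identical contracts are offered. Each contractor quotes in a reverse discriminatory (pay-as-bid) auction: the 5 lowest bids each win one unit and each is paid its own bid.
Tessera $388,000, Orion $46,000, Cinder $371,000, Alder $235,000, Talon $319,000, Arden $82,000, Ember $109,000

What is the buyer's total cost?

Sorting: 46,000 (Orion), 82,000 (Arden), 109,000 (Ember), 235,000 (Alder), 319,000 (Talon), 371,000 (Cinder), 388,000 (Tessera)
The 5 lowest are Orion, Arden, Ember, Alder, Talon.
Total cost = 46,000 + 82,000 + 109,000 + 235,000 + 319,000 = $791,000.

Total cost: $791,000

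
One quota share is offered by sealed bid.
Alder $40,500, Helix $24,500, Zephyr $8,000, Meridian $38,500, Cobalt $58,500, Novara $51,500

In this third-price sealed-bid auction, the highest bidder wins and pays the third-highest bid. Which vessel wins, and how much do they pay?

Bids ranked: 58,500 (Cobalt) > 51,500 (Novara) > 40,500 (Alder) > 38,500 (Meridian) > 24,500 (Helix) > 8,000 (Zephyr)
Cobalt is highest; pays the third-highest bid, $40,500.

Cobalt pays $40,500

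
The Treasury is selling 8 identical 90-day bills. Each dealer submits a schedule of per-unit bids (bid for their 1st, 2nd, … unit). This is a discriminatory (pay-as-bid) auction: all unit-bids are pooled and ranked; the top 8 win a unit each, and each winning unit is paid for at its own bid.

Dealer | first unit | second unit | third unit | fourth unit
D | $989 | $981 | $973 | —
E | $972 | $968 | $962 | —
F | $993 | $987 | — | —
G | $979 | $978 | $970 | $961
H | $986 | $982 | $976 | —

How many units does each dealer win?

All unit-bids, highest first — top 8: 993 (F-1), 989 (D-1), 987 (F-2), 986 (H-1), 982 (H-2), 981 (D-2), 979 (G-1), 978 (G-2)
Next rejected bid: $976 (not a price — pay-as-bid).
Allocation: D 2, F 2, G 2, H 2.

D 2, F 2, G 2, H 2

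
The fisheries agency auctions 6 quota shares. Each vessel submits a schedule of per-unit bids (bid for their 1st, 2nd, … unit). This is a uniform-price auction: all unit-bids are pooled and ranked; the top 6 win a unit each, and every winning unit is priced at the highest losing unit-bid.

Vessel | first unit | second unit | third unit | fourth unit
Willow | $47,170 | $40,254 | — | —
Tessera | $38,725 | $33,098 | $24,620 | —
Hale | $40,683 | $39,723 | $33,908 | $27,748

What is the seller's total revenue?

Total revenue: $198,588

All unit-bids, highest first — top 6: 47,170 (Willow-1), 40,683 (Hale-1), 40,254 (Willow-2), 39,723 (Hale-2), 38,725 (Tessera-1), 33,908 (Hale-3)
First bid not allocated: $33,098.
Allocation: Hale 3, Tessera 1, Willow 2. Every unit priced at $33,098.
Revenue = 6 × 33,098 = $198,588.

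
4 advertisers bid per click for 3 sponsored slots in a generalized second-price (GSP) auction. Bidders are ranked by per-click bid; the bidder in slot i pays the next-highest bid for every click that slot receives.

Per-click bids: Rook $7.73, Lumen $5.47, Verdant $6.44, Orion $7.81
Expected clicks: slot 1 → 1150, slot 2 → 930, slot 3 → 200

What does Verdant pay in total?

Verdant pays $1094.00

Per-click bids in order: $7.81 (Orion) > $7.73 (Rook) > $6.44 (Verdant) > $5.47 (Lumen)
Verdant holds slot 3 → pays next bid $5.47 × 200 clicks = $1094.00.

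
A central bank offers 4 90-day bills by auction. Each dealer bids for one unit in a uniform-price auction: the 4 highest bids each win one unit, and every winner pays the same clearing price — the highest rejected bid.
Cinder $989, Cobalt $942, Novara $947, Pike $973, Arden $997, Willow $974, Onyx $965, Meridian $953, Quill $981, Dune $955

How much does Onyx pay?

Ordering the bids: 997 (Arden), 989 (Cinder), 981 (Quill), 974 (Willow), 973 (Pike), 965 (Onyx), …
Top 4: Arden, Cinder, Quill, Willow.
First losing bid is Pike's $973, which sets the uniform price.
Onyx does not win → pays $0.

Onyx pays $0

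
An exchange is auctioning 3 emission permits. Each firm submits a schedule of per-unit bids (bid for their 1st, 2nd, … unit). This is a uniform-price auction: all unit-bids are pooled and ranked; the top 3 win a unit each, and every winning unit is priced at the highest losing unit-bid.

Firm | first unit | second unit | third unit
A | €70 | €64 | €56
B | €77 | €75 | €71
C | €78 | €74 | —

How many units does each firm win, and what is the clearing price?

B 2, C 1; clearing price €74

Pooled unit-bids ranked (top 3): 78 (C-1), 77 (B-1), 75 (B-2)
The (k+1)-th unit-bid is €74.
Allocation: B 2, C 1.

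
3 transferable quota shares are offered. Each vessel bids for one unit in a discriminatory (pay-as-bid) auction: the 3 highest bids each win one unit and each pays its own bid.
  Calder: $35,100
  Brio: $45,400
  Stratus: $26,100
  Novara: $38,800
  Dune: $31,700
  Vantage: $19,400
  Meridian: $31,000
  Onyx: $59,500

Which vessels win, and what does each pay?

Sorting: 59,500 (Onyx), 45,400 (Brio), 38,800 (Novara), 35,100 (Calder), 31,700 (Dune), …
Top 3: Onyx, Brio, Novara.
Each winner pays its own bid: Onyx $59,500, Brio $45,400, Novara $38,800.

Onyx $59,500, Brio $45,400, Novara $38,800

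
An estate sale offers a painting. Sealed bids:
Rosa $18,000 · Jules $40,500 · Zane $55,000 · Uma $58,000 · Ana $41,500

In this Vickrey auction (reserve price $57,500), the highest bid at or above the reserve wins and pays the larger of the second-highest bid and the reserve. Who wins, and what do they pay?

Uma pays $57,500

Sorting bids: 58,000 (Uma) > 55,000 (Zane) > 41,500 (Ana) > 40,500 (Jules) > 18,000 (Rosa)
Uma has the top bid at or above the reserve ($58,000).
Second-highest bid $55,000 is below the reserve $57,500, so the reserve binds → payment $57,500.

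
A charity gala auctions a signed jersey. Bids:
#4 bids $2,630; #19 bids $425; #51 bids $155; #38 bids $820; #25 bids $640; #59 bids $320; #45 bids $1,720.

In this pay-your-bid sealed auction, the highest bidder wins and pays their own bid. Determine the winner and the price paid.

#4 pays $2,630

Sorting bids: 2,630 (#4) > 1,720 (#45) > 820 (#38) > 640 (#25) > 425 (#19) > 320 (#59) > …
First-price: #4 pays what they bid, $2,630.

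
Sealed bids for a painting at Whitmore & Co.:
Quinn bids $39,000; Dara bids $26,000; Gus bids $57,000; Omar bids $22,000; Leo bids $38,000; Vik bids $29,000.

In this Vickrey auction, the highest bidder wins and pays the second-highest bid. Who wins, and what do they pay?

Gus pays $39,000

Rule: the highest bidder wins and pays the second-highest bid.
Sorting bids: 57,000 (Gus) > 39,000 (Quinn) > 38,000 (Leo) > 29,000 (Vik) > 26,000 (Dara) > 22,000 (Omar)
Gus wins with the highest bid; price is set by the runner-up at $39,000.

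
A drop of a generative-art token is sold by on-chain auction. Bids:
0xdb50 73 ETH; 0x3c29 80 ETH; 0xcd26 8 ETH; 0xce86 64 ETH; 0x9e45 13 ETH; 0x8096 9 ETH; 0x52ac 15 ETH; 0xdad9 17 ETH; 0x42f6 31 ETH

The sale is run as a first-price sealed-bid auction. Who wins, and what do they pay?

Bids in order: 80 (0x3c29) > 73 (0xdb50) > 64 (0xce86) > 31 (0x42f6) > 17 (0xdad9) > 15 (0x52ac) > …
0x3c29 has the highest bid and pays exactly that: 80 ETH.

0x3c29 pays 80 ETH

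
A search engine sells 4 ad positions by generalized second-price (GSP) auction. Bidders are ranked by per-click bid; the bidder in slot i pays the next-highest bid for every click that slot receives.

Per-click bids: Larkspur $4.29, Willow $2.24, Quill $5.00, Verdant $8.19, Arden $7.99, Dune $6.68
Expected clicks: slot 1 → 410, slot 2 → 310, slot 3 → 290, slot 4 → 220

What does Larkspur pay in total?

Ranked by bid: $8.19 (Verdant) > $7.99 (Arden) > $6.68 (Dune) > $5.00 (Quill) > $4.29 (Larkspur) > …
Larkspur ranks below slot 4 → no slot, pays nothing.

Larkspur pays $0.00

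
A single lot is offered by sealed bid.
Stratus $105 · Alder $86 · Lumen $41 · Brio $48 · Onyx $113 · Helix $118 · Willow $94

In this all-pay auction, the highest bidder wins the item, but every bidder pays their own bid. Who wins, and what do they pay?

Bids ranked: 118 (Helix) > 113 (Onyx) > 105 (Stratus) > 94 (Willow) > 86 (Alder) > 48 (Brio) > …
Helix wins with the top bid; all bids are sunk regardless.

Helix pays $118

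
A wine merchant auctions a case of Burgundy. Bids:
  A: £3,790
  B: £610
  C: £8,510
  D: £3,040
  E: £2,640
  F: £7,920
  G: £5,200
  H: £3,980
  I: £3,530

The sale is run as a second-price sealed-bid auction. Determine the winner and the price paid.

Bids ranked: 8,510 (C) > 7,920 (F) > 5,200 (G) > 3,980 (H) > 3,790 (A) > 3,530 (I) > …
C wins with the highest bid; price is set by the runner-up at £7,920.

C pays £7,920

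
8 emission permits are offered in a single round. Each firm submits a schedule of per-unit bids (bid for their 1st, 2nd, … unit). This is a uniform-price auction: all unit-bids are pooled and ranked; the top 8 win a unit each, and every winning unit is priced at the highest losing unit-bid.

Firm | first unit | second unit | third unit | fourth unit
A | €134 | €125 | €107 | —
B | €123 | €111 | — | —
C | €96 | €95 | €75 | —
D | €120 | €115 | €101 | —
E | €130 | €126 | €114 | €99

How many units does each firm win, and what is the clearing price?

All unit-bids, highest first — top 8: 134 (A-1), 130 (E-1), 126 (E-2), 125 (A-2), 123 (B-1), 120 (D-1), 115 (D-2), 114 (E-3)
First bid not allocated: €111.
Allocation: A 2, B 1, D 2, E 3.

A 2, B 1, D 2, E 3; clearing price €111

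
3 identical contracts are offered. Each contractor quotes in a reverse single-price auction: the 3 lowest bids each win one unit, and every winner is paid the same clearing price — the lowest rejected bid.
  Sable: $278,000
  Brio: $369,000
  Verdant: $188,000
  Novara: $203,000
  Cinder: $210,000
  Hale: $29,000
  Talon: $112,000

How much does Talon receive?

Bids ranked low→high: 29,000 (Hale), 112,000 (Talon), 188,000 (Verdant), 203,000 (Novara), 210,000 (Cinder), …
Winners (3 units): Hale, Talon, Verdant.
Lowest unsuccessful bid: $203,000 → clearing price.
Talon wins → is paid $203,000.

Talon is paid $203,000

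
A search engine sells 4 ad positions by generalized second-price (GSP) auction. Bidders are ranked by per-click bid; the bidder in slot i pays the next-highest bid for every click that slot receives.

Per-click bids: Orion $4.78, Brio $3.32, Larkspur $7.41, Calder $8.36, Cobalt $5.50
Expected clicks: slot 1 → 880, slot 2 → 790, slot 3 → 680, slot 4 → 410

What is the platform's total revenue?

Per-click bids in order: $8.36 (Calder) > $7.41 (Larkspur) > $5.50 (Cobalt) > $4.78 (Orion) > $3.32 (Brio)
Slot 1: Calder pays $7.41 × 880 = $6520.80
Slot 2: Larkspur pays $5.50 × 790 = $4345.00
Slot 3: Cobalt pays $4.78 × 680 = $3250.40
Slot 4: Orion pays $3.32 × 410 = $1361.20
Total = $15477.40

Total revenue: $15477.40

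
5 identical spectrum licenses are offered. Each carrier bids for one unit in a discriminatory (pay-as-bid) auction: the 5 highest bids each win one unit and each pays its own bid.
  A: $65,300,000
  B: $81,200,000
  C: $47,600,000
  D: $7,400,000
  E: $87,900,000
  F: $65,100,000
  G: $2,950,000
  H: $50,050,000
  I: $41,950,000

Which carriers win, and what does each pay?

E $87,900,000, B $81,200,000, A $65,300,000, F $65,100,000, H $50,050,000

Sorting: 87,900,000 (E), 81,200,000 (B), 65,300,000 (A), 65,100,000 (F), 50,050,000 (H), 47,600,000 (C), 41,950,000 (I), …
The 5 highest are E, B, A, F, H.
Each winner pays its own bid: E $87,900,000, B $81,200,000, A $65,300,000, F $65,100,000, H $50,050,000.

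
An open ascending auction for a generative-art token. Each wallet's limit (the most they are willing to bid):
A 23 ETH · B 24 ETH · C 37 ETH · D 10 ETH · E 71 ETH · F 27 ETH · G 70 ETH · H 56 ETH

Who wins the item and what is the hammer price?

Open ascending-bid auction: the price rises until one bidder remains; the winner pays the price at which the last rival dropped out.
Limits ranked: 71 (E) > 70 (G) > 56 (H) > 37 (C) > 27 (F) > 24 (B) > …
Bidding ends when G exits at 70 ETH; E takes it.

E wins at 70 ETH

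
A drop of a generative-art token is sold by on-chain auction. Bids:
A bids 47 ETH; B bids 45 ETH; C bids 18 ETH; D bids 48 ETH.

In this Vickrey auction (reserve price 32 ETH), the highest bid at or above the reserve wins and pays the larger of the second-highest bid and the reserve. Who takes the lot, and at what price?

Bids ranked: 48 (D) > 47 (A) > 45 (B) > 18 (C)
D has the top bid at or above the reserve (48 ETH).
Second-highest bid 47 ETH exceeds the reserve 32 ETH → payment 47 ETH.

D pays 47 ETH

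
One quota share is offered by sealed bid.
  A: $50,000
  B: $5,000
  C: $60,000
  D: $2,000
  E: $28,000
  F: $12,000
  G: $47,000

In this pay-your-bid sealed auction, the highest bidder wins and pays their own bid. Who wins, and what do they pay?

C pays $60,000

Rule: the highest bidder wins and pays their own bid.
Bids ranked: 60,000 (C) > 50,000 (A) > 47,000 (G) > 28,000 (E) > 12,000 (F) > 5,000 (B) > …
C is highest → pays own bid, $60,000.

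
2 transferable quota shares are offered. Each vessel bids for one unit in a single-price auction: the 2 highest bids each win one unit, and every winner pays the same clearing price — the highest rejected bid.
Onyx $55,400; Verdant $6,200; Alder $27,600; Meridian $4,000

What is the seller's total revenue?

Ordering the bids: 55,400 (Onyx), 27,600 (Alder), 6,200 (Verdant), 4,000 (Meridian)
Top 2: Onyx, Alder.
Clearing price = highest rejected bid = $6,200.
Total revenue = 2 × $6,200 = $12,400.

Total revenue: $12,400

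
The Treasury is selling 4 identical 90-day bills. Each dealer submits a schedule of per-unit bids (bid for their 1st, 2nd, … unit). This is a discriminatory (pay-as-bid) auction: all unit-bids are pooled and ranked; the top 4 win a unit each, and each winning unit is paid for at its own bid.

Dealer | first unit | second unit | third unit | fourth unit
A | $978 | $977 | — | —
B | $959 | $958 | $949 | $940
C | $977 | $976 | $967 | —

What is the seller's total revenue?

Total revenue: $3,908

Pooled unit-bids ranked (top 4): 978 (A-1), 977 (A-2), 977 (C-1), 976 (C-2)
Next rejected bid: $967 (not a price — pay-as-bid).
Each winning unit pays its own bid.
Revenue = 978 + 977 + 977 + 976 = $3,908.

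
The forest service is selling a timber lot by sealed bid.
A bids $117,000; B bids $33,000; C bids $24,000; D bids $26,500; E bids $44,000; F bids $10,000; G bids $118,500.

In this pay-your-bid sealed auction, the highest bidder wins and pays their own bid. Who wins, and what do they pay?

Sorting bids: 118,500 (G) > 117,000 (A) > 44,000 (E) > 33,000 (B) > 26,500 (D) > 24,000 (C) > …
First-price: G pays what they bid, $118,500.

G pays $118,500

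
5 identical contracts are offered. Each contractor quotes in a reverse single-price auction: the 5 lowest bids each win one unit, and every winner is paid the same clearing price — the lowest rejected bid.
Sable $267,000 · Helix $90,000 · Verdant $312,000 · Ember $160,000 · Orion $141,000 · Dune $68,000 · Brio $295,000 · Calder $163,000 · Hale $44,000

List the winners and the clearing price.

Hale, Dune, Helix, Orion, Ember; each is paid $163,000

Sorting: 44,000 (Hale), 68,000 (Dune), 90,000 (Helix), 141,000 (Orion), 160,000 (Ember), 163,000 (Calder), 267,000 (Sable), …
The 5 lowest are Hale, Dune, Helix, Orion, Ember.
First losing bid is Calder's $163,000, which sets the uniform price.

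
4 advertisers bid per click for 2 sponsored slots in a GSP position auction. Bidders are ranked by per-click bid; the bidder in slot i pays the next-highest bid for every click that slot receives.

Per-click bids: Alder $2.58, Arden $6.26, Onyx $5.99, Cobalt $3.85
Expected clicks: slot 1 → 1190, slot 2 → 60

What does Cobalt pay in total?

Per-click bids in order: $6.26 (Arden) > $5.99 (Onyx) > $3.85 (Cobalt) > …
Cobalt ranks below slot 2 → no slot, pays nothing.

Cobalt pays $0.00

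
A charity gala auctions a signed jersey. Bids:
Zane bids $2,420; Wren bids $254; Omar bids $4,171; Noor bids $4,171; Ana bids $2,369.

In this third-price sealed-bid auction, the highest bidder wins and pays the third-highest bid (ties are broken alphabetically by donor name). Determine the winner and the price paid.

Rule: the highest bidder wins and pays the third-highest bid.
Bids in order: 4,171 (Noor) > 4,171 (Omar) > 2,420 (Zane) > 2,369 (Ana) > 254 (Wren)
Noor and Omar tie at $4,171; tie-break gives it to Noor.
Noor is highest; pays the third-highest bid, $2,420.

Noor pays $2,420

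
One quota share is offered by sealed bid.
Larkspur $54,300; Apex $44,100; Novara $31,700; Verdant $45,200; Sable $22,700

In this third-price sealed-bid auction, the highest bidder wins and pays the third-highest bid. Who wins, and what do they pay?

Bids in order: 54,300 (Larkspur) > 45,200 (Verdant) > 44,100 (Apex) > 31,700 (Novara) > 22,700 (Sable)
Larkspur is highest; pays the third-highest bid, $44,100.

Larkspur pays $44,100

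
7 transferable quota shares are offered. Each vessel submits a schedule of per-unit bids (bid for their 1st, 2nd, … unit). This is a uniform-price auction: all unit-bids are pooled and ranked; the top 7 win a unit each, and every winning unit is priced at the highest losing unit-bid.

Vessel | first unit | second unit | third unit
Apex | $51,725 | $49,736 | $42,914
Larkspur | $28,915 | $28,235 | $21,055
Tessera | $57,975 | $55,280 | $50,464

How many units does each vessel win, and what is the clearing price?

Apex 3, Larkspur 1, Tessera 3; clearing price $28,235

Pooled unit-bids ranked (top 7): 57,975 (Tessera-1), 55,280 (Tessera-2), 51,725 (Apex-1), 50,464 (Tessera-3), 49,736 (Apex-2), 42,914 (Apex-3), 28,915 (Larkspur-1)
First bid not allocated: $28,235.
Allocation: Apex 3, Larkspur 1, Tessera 3.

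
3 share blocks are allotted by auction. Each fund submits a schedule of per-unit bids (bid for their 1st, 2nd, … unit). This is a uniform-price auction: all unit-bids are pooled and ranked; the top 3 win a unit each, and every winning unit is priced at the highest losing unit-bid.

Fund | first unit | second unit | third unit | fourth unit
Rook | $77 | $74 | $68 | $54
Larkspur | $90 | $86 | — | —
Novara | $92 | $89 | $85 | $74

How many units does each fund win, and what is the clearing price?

Merging the schedules and taking the best 3: 92 (Novara-1), 90 (Larkspur-1), 89 (Novara-2)
The (k+1)-th unit-bid is $86.
Allocation: Larkspur 1, Novara 2.

Larkspur 1, Novara 2; clearing price $86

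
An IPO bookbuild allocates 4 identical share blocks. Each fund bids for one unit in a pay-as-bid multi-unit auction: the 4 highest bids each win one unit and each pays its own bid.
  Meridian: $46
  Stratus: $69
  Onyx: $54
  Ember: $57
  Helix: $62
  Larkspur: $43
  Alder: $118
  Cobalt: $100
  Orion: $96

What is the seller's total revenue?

Total revenue: $383

Ordering the bids: 118 (Alder), 100 (Cobalt), 96 (Orion), 69 (Stratus), 62 (Helix), 57 (Ember), …
Top 4: Alder, Cobalt, Orion, Stratus.
Total revenue = 118 + 100 + 96 + 69 = $383.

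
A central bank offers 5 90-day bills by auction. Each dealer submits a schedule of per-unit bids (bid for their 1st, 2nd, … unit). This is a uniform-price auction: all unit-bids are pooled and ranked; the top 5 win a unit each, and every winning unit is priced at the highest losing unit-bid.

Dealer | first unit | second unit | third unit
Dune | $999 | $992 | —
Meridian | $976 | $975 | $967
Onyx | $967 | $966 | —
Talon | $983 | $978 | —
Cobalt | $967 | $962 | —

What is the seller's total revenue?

Pooled unit-bids ranked (top 5): 999 (Dune-1), 992 (Dune-2), 983 (Talon-1), 978 (Talon-2), 976 (Meridian-1)
First bid not allocated: $975.
Allocation: Dune 2, Meridian 1, Talon 2. Every unit priced at $975.
Revenue = 5 × 975 = $4,875.

Total revenue: $4,875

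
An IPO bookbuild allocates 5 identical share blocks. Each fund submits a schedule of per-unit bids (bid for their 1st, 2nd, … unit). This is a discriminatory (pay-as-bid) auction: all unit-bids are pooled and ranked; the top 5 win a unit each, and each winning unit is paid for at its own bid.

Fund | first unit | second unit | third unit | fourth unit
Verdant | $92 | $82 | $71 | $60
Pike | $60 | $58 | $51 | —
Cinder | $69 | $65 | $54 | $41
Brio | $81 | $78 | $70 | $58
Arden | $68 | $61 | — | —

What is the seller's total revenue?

Total revenue: $404

Pooled unit-bids ranked (top 5): 92 (Verdant-1), 82 (Verdant-2), 81 (Brio-1), 78 (Brio-2), 71 (Verdant-3)
Next rejected bid: $70 (not a price — pay-as-bid).
Each winning unit pays its own bid.
Revenue = 92 + 82 + 81 + 78 + 71 = $404.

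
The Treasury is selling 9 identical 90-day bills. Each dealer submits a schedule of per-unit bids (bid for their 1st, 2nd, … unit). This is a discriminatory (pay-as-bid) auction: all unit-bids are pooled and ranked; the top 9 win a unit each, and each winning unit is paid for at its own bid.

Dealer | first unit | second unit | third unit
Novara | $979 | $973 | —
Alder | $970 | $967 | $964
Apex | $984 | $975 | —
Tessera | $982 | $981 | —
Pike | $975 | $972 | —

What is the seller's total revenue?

Total revenue: $8,791

Merging the schedules and taking the best 9: 984 (Apex-1), 982 (Tessera-1), 981 (Tessera-2), 979 (Novara-1), 975 (Apex-2), 975 (Pike-1), 973 (Novara-2), 972 (Pike-2), 970 (Alder-1)
Next rejected bid: $967 (not a price — pay-as-bid).
Each winning unit pays its own bid.
Revenue = 984 + 982 + 981 + 979 + 975 + 975 + 973 + 972 + 970 = $8,791.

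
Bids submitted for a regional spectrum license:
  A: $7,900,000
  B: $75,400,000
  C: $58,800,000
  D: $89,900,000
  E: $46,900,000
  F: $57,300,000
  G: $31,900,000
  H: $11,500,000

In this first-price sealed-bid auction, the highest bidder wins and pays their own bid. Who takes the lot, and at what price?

Rule: the highest bidder wins and pays their own bid.
Sorting bids: 89,900,000 (D) > 75,400,000 (B) > 58,800,000 (C) > 57,300,000 (F) > 46,900,000 (E) > 31,900,000 (G) > …
D has the highest bid and pays exactly that: $89,900,000.

D pays $89,900,000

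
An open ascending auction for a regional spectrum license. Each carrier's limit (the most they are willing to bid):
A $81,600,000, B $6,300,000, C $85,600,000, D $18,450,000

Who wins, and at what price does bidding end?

C wins at $81,600,000

Limits ranked: 85,600,000 (C) > 81,600,000 (A) > 18,450,000 (D) > 6,300,000 (B)
Bidding ends when A exits at $81,600,000; C takes it.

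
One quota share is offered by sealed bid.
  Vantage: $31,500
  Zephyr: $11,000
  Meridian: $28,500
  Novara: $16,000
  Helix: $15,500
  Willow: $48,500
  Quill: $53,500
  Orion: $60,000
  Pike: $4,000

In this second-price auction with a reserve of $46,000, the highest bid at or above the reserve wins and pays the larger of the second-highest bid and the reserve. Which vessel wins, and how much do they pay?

Orion pays $53,500

Bids ranked: 60,000 (Orion) > 53,500 (Quill) > 48,500 (Willow) > 31,500 (Vantage) > 28,500 (Meridian) > 16,000 (Novara) > …
Highest eligible bid: Orion at $60,000.
max(second-highest $53,500, reserve $46,000) = $53,500; the reserve does not bind.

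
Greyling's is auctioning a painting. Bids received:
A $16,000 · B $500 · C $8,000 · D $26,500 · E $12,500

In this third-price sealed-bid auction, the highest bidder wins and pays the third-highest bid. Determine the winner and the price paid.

Sorting bids: 26,500 (D) > 16,000 (A) > 12,500 (E) > 8,000 (C) > 500 (B)
D is highest; pays the third-highest bid, $12,500.

D pays $12,500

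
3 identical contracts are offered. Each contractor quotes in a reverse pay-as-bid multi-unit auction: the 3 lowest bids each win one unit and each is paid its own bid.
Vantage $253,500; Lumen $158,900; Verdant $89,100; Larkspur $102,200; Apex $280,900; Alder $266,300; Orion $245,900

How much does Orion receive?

Orion is paid $0

Bids ranked low→high: 89,100 (Verdant), 102,200 (Larkspur), 158,900 (Lumen), 245,900 (Orion), 253,500 (Vantage), …
Winners (3 units): Verdant, Larkspur, Lumen.
Orion does not win → $0.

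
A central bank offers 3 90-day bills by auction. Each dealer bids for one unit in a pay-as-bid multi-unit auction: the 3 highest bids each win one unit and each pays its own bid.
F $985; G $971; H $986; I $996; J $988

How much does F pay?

Sorting: 996 (I), 988 (J), 986 (H), 985 (F), 971 (G)
Winners (3 units): I, J, H.
F does not win → $0.

F pays $0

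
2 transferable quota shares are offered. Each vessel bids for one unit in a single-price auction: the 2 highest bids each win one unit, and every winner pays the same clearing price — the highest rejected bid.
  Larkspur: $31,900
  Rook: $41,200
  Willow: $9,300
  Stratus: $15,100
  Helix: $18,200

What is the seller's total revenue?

Ordering the bids: 41,200 (Rook), 31,900 (Larkspur), 18,200 (Helix), 15,100 (Stratus), …
Top 2: Rook, Larkspur.
First losing bid is Helix's $18,200, which sets the uniform price.
Total revenue = 2 × $18,200 = $36,400.

Total revenue: $36,400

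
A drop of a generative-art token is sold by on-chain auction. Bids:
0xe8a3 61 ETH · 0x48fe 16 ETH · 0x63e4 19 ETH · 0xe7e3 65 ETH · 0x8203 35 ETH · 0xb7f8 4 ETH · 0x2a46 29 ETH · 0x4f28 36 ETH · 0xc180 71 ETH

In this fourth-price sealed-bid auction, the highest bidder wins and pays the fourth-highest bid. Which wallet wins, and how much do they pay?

0xc180 pays 36 ETH

Bids ranked: 71 (0xc180) > 65 (0xe7e3) > 61 (0xe8a3) > 36 (0x4f28) > 35 (0x8203) > 29 (0x2a46) > …
0xc180 wins; payment is bid #4 in the ranking = 36 ETH.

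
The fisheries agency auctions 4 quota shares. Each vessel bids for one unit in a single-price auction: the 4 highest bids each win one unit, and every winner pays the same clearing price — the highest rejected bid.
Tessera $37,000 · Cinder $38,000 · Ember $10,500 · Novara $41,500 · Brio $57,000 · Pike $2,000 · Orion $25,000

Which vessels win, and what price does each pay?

Sorting: 57,000 (Brio), 41,500 (Novara), 38,000 (Cinder), 37,000 (Tessera), 25,000 (Orion), 10,500 (Ember), …
Top 4: Brio, Novara, Cinder, Tessera.
Highest unsuccessful bid: $25,000 → clearing price.

Brio, Novara, Cinder, Tessera; each pays $25,000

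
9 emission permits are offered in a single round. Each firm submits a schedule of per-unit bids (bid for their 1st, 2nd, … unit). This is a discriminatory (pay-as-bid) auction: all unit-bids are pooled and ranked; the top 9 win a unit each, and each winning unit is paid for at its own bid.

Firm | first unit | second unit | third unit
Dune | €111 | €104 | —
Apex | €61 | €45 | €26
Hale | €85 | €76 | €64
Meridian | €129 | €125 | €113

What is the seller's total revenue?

All unit-bids, highest first — top 9: 129 (Meridian-1), 125 (Meridian-2), 113 (Meridian-3), 111 (Dune-1), 104 (Dune-2), 85 (Hale-1), 76 (Hale-2), 64 (Hale-3), 61 (Apex-1)
Next rejected bid: €45 (not a price — pay-as-bid).
Each winning unit pays its own bid.
Revenue = 129 + 125 + 113 + 111 + 104 + 85 + 76 + 64 + 61 = €868.

Total revenue: €868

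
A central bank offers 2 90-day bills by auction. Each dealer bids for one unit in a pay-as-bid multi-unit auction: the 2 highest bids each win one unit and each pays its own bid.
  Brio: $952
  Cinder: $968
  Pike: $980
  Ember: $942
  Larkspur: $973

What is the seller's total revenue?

Sorting: 980 (Pike), 973 (Larkspur), 968 (Cinder), 952 (Brio), …
The 2 highest are Pike, Larkspur.
Total revenue = 980 + 973 = $1,953.

Total revenue: $1,953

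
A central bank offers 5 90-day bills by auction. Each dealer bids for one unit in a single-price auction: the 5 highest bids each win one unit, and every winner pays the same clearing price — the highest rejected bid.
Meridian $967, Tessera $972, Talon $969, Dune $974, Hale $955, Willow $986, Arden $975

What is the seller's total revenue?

Sorting: 986 (Willow), 975 (Arden), 974 (Dune), 972 (Tessera), 969 (Talon), 967 (Meridian), 955 (Hale)
Top 5: Willow, Arden, Dune, Tessera, Talon.
Clearing price = highest rejected bid = $967.
Total revenue = 5 × $967 = $4,835.

Total revenue: $4,835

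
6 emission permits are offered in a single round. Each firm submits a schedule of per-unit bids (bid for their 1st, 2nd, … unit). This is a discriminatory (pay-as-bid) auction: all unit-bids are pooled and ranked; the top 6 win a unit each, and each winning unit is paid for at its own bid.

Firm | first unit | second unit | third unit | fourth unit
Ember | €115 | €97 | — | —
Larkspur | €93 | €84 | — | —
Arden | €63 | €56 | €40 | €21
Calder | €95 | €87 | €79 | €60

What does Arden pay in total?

All unit-bids, highest first — top 6: 115 (Ember-1), 97 (Ember-2), 95 (Calder-1), 93 (Larkspur-1), 87 (Calder-2), 84 (Larkspur-2)
Next rejected bid: €79 (not a price — pay-as-bid).
Arden wins no units.

Arden pays €0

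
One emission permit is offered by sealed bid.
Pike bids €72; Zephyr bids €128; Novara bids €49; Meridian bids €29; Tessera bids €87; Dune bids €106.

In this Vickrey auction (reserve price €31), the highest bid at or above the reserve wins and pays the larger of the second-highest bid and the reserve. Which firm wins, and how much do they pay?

Zephyr pays €106

Bids in order: 128 (Zephyr) > 106 (Dune) > 87 (Tessera) > 72 (Pike) > 49 (Novara) > 29 (Meridian)
Highest eligible bid: Zephyr at €128.
Second-highest bid €106 exceeds the reserve €31 → payment €106.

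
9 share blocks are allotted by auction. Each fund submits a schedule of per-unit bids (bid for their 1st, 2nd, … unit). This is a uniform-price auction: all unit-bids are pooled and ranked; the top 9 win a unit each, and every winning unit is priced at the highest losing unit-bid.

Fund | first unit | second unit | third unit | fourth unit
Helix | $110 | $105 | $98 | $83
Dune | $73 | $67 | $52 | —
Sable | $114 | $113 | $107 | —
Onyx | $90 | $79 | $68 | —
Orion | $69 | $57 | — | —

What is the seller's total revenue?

Total revenue: $657

All unit-bids, highest first — top 9: 114 (Sable-1), 113 (Sable-2), 110 (Helix-1), 107 (Sable-3), 105 (Helix-2), 98 (Helix-3), 90 (Onyx-1), 83 (Helix-4), 79 (Onyx-2)
The (k+1)-th unit-bid is $73.
Allocation: Helix 4, Onyx 2, Sable 3. Every unit priced at $73.
Revenue = 9 × 73 = $657.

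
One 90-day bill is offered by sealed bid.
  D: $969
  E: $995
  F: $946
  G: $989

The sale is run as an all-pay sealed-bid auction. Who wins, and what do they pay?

Sorting bids: 995 (E) > 989 (G) > 969 (D) > 946 (F)
E wins with the top bid; all bids are sunk regardless.

E pays $995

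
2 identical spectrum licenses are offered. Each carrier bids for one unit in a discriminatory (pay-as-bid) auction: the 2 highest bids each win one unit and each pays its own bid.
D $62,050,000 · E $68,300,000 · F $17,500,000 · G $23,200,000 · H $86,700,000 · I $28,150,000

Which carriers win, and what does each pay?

H $86,700,000, E $68,300,000

Ordering the bids: 86,700,000 (H), 68,300,000 (E), 62,050,000 (D), 28,150,000 (I), …
The 2 highest are H, E.
Each winner pays its own bid: H $86,700,000, E $68,300,000.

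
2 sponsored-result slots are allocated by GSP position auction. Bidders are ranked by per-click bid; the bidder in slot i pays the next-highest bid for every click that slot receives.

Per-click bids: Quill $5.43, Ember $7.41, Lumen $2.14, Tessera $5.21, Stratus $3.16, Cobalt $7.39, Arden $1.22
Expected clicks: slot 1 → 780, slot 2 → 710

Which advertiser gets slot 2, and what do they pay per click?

Cobalt; $5.43 per click

Sorting advertisers: $7.41 (Ember) > $7.39 (Cobalt) > $5.43 (Quill) > …
Slot 2 goes to the second-ranked bidder, Cobalt, who pays the next bid down: $5.43/click.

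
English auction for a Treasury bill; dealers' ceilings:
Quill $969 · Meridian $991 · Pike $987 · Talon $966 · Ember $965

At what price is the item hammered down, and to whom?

Rule: the price rises until one bidder remains; the winner pays the price at which the last rival dropped out.
Limits in order: 991 (Meridian) > 987 (Pike) > 969 (Quill) > 966 (Talon) > 965 (Ember)
Pike is the last rival to drop out, at $987; Meridian remains and wins at that price.

Meridian wins at $987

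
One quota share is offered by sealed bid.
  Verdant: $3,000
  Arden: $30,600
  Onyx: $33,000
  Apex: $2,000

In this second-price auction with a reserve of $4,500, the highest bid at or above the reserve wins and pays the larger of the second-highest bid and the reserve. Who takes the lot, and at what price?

Bids ranked: 33,000 (Onyx) > 30,600 (Arden) > 3,000 (Verdant) > 2,000 (Apex)
Onyx has the top bid at or above the reserve ($33,000).
max(second-highest $30,600, reserve $4,500) = $30,600; the reserve does not bind.

Onyx pays $30,600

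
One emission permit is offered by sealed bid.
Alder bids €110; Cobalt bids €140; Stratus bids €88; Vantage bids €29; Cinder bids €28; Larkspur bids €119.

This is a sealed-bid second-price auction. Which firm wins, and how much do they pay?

Cobalt pays €119

Rule: the highest bidder wins and pays the second-highest bid.
Bids in order: 140 (Cobalt) > 119 (Larkspur) > 110 (Alder) > 88 (Stratus) > 29 (Vantage) > 28 (Cinder)
Cobalt is highest; pays the second-highest bid, €119.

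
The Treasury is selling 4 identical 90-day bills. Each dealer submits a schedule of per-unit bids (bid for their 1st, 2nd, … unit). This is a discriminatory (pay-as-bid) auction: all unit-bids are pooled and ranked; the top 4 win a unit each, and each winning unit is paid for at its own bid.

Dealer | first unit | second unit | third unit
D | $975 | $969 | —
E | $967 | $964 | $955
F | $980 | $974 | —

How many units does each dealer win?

D 2, F 2

Merging the schedules and taking the best 4: 980 (F-1), 975 (D-1), 974 (F-2), 969 (D-2)
Next rejected bid: $967 (not a price — pay-as-bid).
Allocation: D 2, F 2.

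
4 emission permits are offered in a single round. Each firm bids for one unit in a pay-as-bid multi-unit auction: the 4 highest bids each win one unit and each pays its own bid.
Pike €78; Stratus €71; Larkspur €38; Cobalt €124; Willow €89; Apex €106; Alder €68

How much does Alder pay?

Ordering the bids: 124 (Cobalt), 106 (Apex), 89 (Willow), 78 (Pike), 71 (Stratus), 68 (Alder), …
Top 4: Cobalt, Apex, Willow, Pike.
Alder does not win → €0.

Alder pays €0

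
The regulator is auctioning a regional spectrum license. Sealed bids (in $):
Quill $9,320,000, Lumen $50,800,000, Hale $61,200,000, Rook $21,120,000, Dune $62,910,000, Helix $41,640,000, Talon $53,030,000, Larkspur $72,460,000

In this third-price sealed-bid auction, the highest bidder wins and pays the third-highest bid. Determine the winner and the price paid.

Larkspur pays $61,200,000

Bids ranked: 72,460,000 (Larkspur) > 62,910,000 (Dune) > 61,200,000 (Hale) > 53,030,000 (Talon) > 50,800,000 (Lumen) > 41,640,000 (Helix) > …
Larkspur is highest; pays the third-highest bid, $61,200,000.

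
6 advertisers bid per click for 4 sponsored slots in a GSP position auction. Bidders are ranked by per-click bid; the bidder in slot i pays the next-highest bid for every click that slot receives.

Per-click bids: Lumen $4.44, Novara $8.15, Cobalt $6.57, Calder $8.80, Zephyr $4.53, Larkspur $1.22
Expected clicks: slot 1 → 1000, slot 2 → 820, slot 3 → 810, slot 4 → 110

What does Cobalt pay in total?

Sorting advertisers: $8.80 (Calder) > $8.15 (Novara) > $6.57 (Cobalt) > $4.53 (Zephyr) > $4.44 (Lumen) > …
Cobalt holds slot 3 → pays next bid $4.53 × 810 clicks = $3669.30.

Cobalt pays $3669.30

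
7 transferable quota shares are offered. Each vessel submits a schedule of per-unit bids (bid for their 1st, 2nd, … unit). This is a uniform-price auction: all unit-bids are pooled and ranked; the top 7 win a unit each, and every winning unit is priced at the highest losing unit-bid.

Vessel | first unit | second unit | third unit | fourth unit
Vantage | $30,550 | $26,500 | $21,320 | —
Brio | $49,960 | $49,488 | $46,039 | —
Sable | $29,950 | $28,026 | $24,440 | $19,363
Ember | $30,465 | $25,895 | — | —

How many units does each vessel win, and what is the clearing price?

Brio 3, Ember 1, Sable 2, Vantage 1; clearing price $26,500

All unit-bids, highest first — top 7: 49,960 (Brio-1), 49,488 (Brio-2), 46,039 (Brio-3), 30,550 (Vantage-1), 30,465 (Ember-1), 29,950 (Sable-1), 28,026 (Sable-2)
First bid not allocated: $26,500.
Allocation: Brio 3, Ember 1, Sable 2, Vantage 1.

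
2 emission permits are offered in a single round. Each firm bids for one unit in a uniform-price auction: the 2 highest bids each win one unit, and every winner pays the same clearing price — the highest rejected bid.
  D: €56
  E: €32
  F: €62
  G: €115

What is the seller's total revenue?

Total revenue: €112

Bids ranked high→low: 115 (G), 62 (F), 56 (D), 32 (E)
The 2 highest are G, F.
Clearing price = highest rejected bid = €56.
Total revenue = 2 × €56 = €112.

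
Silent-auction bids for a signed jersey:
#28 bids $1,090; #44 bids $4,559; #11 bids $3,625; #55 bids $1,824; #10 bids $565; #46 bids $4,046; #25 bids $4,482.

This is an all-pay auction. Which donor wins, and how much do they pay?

All-pay auction: the highest bidder wins the item, but every bidder pays their own bid.
Bids ranked: 4,559 (#44) > 4,482 (#25) > 4,046 (#46) > 3,625 (#11) > 1,824 (#55) > 1,090 (#28) > …
#44 wins with the top bid; all bids are sunk regardless.

#44 pays $4,559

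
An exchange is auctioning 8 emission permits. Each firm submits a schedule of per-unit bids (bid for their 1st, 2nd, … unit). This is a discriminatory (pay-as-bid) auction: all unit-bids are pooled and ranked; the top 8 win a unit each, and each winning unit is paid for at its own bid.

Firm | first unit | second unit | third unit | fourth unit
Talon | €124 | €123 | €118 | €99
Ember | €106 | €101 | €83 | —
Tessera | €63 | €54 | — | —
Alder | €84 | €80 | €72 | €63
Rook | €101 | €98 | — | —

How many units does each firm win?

Ember 2, Rook 2, Talon 4

Merging the schedules and taking the best 8: 124 (Talon-1), 123 (Talon-2), 118 (Talon-3), 106 (Ember-1), 101 (Ember-2), 101 (Rook-1), 99 (Talon-4), 98 (Rook-2)
Next rejected bid: €84 (not a price — pay-as-bid).
Allocation: Ember 2, Rook 2, Talon 4.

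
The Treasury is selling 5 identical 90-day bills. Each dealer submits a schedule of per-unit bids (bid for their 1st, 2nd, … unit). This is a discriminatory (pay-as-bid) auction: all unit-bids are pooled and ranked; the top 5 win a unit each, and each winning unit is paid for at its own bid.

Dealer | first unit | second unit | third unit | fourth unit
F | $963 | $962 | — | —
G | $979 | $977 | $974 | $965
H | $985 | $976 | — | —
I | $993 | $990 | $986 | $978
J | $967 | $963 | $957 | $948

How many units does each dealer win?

G 1, H 1, I 3

Merging the schedules and taking the best 5: 993 (I-1), 990 (I-2), 986 (I-3), 985 (H-1), 979 (G-1)
Next rejected bid: $978 (not a price — pay-as-bid).
Allocation: G 1, H 1, I 3.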